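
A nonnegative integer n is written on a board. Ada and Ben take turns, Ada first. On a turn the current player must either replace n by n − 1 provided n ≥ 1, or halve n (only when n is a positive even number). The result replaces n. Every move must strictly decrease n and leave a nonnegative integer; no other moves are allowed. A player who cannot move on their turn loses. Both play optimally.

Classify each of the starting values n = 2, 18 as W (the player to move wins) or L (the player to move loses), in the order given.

Work bottom-up. With no move the player to move loses. Otherwise the position is W if at least one move leads to an L position for the opponent, and L if every move leads to a W.
n=0: no move → L
n=1: reaches L-position 0 → W
n=2: only reaches 1(W), which is W → L
n=3: reaches L-position 2 → W
n=4: reaches L-position 2 → W
n=5: only reaches 4(W), which is W → L
n=6: reaches L-position 5 → W
n=7: only reaches 6(W), which is W → L
n=8: reaches L-position 7 → W
n=9: only reaches 8(W), which is W → L
n=10: reaches L-position 5 → W
n=11: only reaches 10(W), which is W → L
n=12: reaches L-position 11 → W
n=13: only reaches 12(W), which is W → L
n=14: reaches L-position 7 → W
n=15: only reaches 14(W), which is W → L
n=16: reaches L-position 15 → W
n=17: only reaches 16(W), which is W → L
n=18: reaches L-position 9 → W

2: L, 18: W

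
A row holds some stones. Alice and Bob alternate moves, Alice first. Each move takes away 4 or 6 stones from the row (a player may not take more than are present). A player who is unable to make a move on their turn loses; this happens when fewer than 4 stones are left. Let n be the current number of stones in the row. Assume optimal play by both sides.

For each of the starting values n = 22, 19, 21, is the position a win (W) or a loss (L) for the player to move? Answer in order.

Label each position W (a win for the player to move) or L (a loss). A position with no legal move is L; any other position is W exactly when some move reaches an L, and L when every move reaches a W.
n=0: no move → L
n=1: no move → L
n=2: no move → L
n=3: no move → L
n=4: →0(L), so W
n=5: →1(L), so W
n=6: →2(L), so W
n=7: →3(L), so W
n=8: →2(L), so W
n=9: →3(L), so W
n=10: →6(W), 4(W) — all W, so L
n=11: →7(W), 5(W) — all W, so L
n=12: →8(W), 6(W) — all W, so L
n=13: →9(W), 7(W) — all W, so L
n=14: →10(L), so W
n=15: →11(L), so W
n=16: →12(L), so W
n=17: →13(L), so W
n=18: →12(L), so W
n=19: →13(L), so W
n=20: →16(W), 14(W) — all W, so L
n=21: →17(W), 15(W) — all W, so L
n=22: →18(W), 16(W) — all W, so L

22: L, 19: W, 21: L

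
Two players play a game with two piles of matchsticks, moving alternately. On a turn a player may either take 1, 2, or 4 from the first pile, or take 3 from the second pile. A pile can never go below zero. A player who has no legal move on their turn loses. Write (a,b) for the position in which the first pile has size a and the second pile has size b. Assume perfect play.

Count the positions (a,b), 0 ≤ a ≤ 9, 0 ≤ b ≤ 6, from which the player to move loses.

25

Compute win/loss labels from the base case upward. A position with no move is L. Any other position is W if it can reach an L in one move, else L.
Every move lowers a or b (never raises either), so fill the grid row by row in increasing a, and left to right within a row: each cell's successors are then already labelled.
      b=0  b=1  b=2  b=3  b=4  b=5  b=6
a=0:    L    L    L    W    W    W    L
a=1:    W    W    W    L    L    L    W
a=2:    W    W    W    W    W    W    W
a=3:    L    L    L    W    W    W    L
a=4:    W    W    W    L    L    L    W
a=5:    W    W    W    W    W    W    W
a=6:    L    L    L    W    W    W    L
a=7:    W    W    W    L    L    L    W
a=8:    W    W    W    W    W    W    W
a=9:    L    L    L    W    W    W    L
Cells with no legal move (terminal, hence L): (0,0), (0,1), (0,2).
The remaining L cells, each justified by listing all of its moves:
(0,6): the only move is to (0,3)(W), a W ⇒ L
(1,3): moves to (0,3)(W), (1,0)(W); every one is W ⇒ L
(1,4): moves to (0,4)(W), (1,1)(W); every one is W ⇒ L
(1,5): moves to (0,5)(W), (1,2)(W); every one is W ⇒ L
(3,0): moves to (2,0)(W), (1,0)(W); every one is W ⇒ L
(3,1): moves to (2,1)(W), (1,1)(W); every one is W ⇒ L
(3,2): moves to (2,2)(W), (1,2)(W); every one is W ⇒ L
(3,6): moves to (2,6)(W), (1,6)(W), (3,3)(W); every one is W ⇒ L
(4,3): moves to (3,3)(W), (2,3)(W), (0,3)(W), (4,0)(W); every one is W ⇒ L
(4,4): moves to (3,4)(W), (2,4)(W), (0,4)(W), (4,1)(W); every one is W ⇒ L
(4,5): moves to (3,5)(W), (2,5)(W), (0,5)(W), (4,2)(W); every one is W ⇒ L
(6,0): moves to (5,0)(W), (4,0)(W), (2,0)(W); every one is W ⇒ L
(6,1): moves to (5,1)(W), (4,1)(W), (2,1)(W); every one is W ⇒ L
(6,2): moves to (5,2)(W), (4,2)(W), (2,2)(W); every one is W ⇒ L
(6,6): moves to (5,6)(W), (4,6)(W), (2,6)(W), (6,3)(W); every one is W ⇒ L
(7,3): moves to (6,3)(W), (5,3)(W), (3,3)(W), (7,0)(W); every one is W ⇒ L
(7,4): moves to (6,4)(W), (5,4)(W), (3,4)(W), (7,1)(W); every one is W ⇒ L
(7,5): moves to (6,5)(W), (5,5)(W), (3,5)(W), (7,2)(W); every one is W ⇒ L
(9,0): moves to (8,0)(W), (7,0)(W), (5,0)(W); every one is W ⇒ L
(9,1): moves to (8,1)(W), (7,1)(W), (5,1)(W); every one is W ⇒ L
(9,2): moves to (8,2)(W), (7,2)(W), (5,2)(W); every one is W ⇒ L
(9,6): moves to (8,6)(W), (7,6)(W), (5,6)(W), (9,3)(W); every one is W ⇒ L
Every other cell has at least one move into one of the L cells above, so it is W.
L cells per row: a=0: 4, a=1: 3, a=2: 0, a=3: 4, a=4: 3, a=5: 0, a=6: 4, a=7: 3, a=8: 0, a=9: 4; total 25.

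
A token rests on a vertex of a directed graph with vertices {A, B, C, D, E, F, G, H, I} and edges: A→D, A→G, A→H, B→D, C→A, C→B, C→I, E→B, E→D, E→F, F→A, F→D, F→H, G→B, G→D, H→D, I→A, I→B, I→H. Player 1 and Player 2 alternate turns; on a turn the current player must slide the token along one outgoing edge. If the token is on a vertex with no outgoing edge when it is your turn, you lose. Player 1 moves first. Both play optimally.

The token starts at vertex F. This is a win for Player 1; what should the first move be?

Move to D.

Build the W/L table. Terminal = L. A non-terminal position is W if it has a move to some L; otherwise it is L.
Every edge goes from a vertex to one that appears earlier in the order D, H, B, G, A, F, I, C, E, so processing vertices in that order labels each vertex after all of its successors.
D: no outgoing edge → L
H: →D(L), so W
B: →D(L), so W
G: →D(L), so W
A: →D(L), so W
F: →D(L), so W
I: →A(W), B(W), H(W) — all W, so L
C: →I(L), so W
E: →D(L), so W
From F, the L positions reachable in one move are: D.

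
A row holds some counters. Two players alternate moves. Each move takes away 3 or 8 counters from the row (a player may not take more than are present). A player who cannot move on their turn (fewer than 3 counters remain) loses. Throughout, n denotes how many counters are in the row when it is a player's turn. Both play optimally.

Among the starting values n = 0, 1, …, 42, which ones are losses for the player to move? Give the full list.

Work bottom-up. With no move the player to move loses. Otherwise the position is W if at least one move leads to an L position for the opponent, and L if every move leads to a W.
n=0: no move → L
n=1: no move → L
n=2: no move → L
n=3: can move to 0, which is L ⇒ W
n=4: can move to 1, which is L ⇒ W
n=5: can move to 2, which is L ⇒ W
n=6: the only move is to 3(W), a W ⇒ L
n=7: the only move is to 4(W), a W ⇒ L
n=8: can move to 0, which is L ⇒ W
n=9: can move to 6, which is L ⇒ W
n=10: can move to 7, which is L ⇒ W
n=11: moves to 8(W), 3(W); every one is W ⇒ L
n=12: moves to 9(W), 4(W); every one is W ⇒ L
n=13: moves to 10(W), 5(W); every one is W ⇒ L
n=14: can move to 11, which is L ⇒ W
n=15: can move to 12, which is L ⇒ W
n=16: can move to 13, which is L ⇒ W
n=17: moves to 14(W), 9(W); every one is W ⇒ L
n=18: moves to 15(W), 10(W); every one is W ⇒ L
n=19: can move to 11, which is L ⇒ W
n=20: can move to 17, which is L ⇒ W
n=21: can move to 18, which is L ⇒ W
n=22: moves to 19(W), 14(W); every one is W ⇒ L
n=23: moves to 20(W), 15(W); every one is W ⇒ L
n=24: moves to 21(W), 16(W); every one is W ⇒ L
n=25: can move to 22, which is L ⇒ W
n=26: can move to 23, which is L ⇒ W
n=27: can move to 24, which is L ⇒ W
n=28: moves to 25(W), 20(W); every one is W ⇒ L
n=29: moves to 26(W), 21(W); every one is W ⇒ L
n=30: can move to 22, which is L ⇒ W
n=31: can move to 28, which is L ⇒ W
n=32: can move to 29, which is L ⇒ W
n=33: moves to 30(W), 25(W); every one is W ⇒ L
n=34: moves to 31(W), 26(W); every one is W ⇒ L
n=35: moves to 32(W), 27(W); every one is W ⇒ L
n=36: can move to 33, which is L ⇒ W
n=37: can move to 34, which is L ⇒ W
n=38: can move to 35, which is L ⇒ W
n=39: moves to 36(W), 31(W); every one is W ⇒ L
n=40: moves to 37(W), 32(W); every one is W ⇒ L
n=41: can move to 33, which is L ⇒ W
n=42: can move to 39, which is L ⇒ W
Reading off the rows marked L gives the requested list; there are 20 such values of n.

0, 1, 2, 6, 7, 11, 12, 13, 17, 18, 22, 23, 24, 28, 29, 33, 34, 35, 39, 40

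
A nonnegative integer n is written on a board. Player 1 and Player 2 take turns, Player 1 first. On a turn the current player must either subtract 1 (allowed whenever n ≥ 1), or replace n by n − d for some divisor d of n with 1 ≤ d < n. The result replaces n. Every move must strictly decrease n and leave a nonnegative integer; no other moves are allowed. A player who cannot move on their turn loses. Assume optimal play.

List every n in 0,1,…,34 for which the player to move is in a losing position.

Work bottom-up. With no move the player to move loses. Otherwise the position is W if at least one move leads to an L position for the opponent, and L if every move leads to a W.
n=0: no move → L
n=1: →0(L), so W
n=2: →1(W) only, which is W, so L
n=3: →2(L), so W
n=4: →2(L), so W
n=5: →4(W) only, which is W, so L
n=6: →5(L), so W
n=7: →6(W) only, which is W, so L
n=8: →7(L), so W
n=9: →6(W), 8(W) — all W, so L
n=10: →5(L), so W
n=11: →10(W) only, which is W, so L
n=12: →9(L), so W
n=13: →12(W) only, which is W, so L
n=14: →7(L), so W
n=15: →10(W), 12(W), 14(W) — all W, so L
n=16: →15(L), so W
n=17: →16(W) only, which is W, so L
n=18: →9(L), so W
n=19: →18(W) only, which is W, so L
n=20: →15(L), so W
n=21: →14(W), 18(W), 20(W) — all W, so L
n=22: →11(L), so W
n=23: →22(W) only, which is W, so L
n=24: →21(L), so W
n=25: →20(W), 24(W) — all W, so L
n=26: →13(L), so W
n=27: →18(W), 24(W), 26(W) — all W, so L
n=28: →21(L), so W
n=29: →28(W) only, which is W, so L
n=30: →15(L), so W
n=31: →30(W) only, which is W, so L
n=32: →31(L), so W
n=33: →22(W), 30(W), 32(W) — all W, so L
n=34: →17(L), so W
Reading off the rows marked L gives the requested list; there are 17 such values of n.

0, 2, 5, 7, 9, 11, 13, 15, 17, 19, 21, 23, 25, 27, 29, 31, 33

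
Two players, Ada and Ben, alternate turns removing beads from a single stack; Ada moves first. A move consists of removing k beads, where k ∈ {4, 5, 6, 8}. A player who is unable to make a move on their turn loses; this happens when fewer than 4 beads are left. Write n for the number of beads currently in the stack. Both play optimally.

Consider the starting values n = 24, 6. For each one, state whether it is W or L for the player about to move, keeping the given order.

Build the W/L table. Terminal = L. A non-terminal position is W if it has a move to some L; otherwise it is L.
n=0: no move → L
n=1: no move → L
n=2: no move → L
n=3: no move → L
n=4: reaches L-position 0 → W
n=5: reaches L-position 1 → W
n=6: reaches L-position 2 → W
n=7: reaches L-position 3 → W
n=8: reaches L-position 3 → W
n=9: reaches L-position 3 → W
n=10: reaches L-position 2 → W
n=11: reaches L-position 3 → W
n=12: only reaches 8(W), 7(W), 6(W), 4(W), all W → L
n=13: only reaches 9(W), 8(W), 7(W), 5(W), all W → L
n=14: only reaches 10(W), 9(W), 8(W), 6(W), all W → L
n=15: only reaches 11(W), 10(W), 9(W), 7(W), all W → L
n=16: reaches L-position 12 → W
n=17: reaches L-position 13 → W
n=18: reaches L-position 14 → W
n=19: reaches L-position 15 → W
n=20: reaches L-position 15 → W
n=21: reaches L-position 15 → W
n=22: reaches L-position 14 → W
n=23: reaches L-position 15 → W
n=24: only reaches 20(W), 19(W), 18(W), 16(W), all W → L

24: L, 6: W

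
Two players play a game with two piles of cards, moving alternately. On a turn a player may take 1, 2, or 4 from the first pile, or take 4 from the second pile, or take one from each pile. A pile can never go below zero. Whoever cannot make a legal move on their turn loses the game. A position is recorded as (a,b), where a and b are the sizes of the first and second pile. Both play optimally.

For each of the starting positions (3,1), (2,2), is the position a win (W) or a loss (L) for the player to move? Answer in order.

(3,1): L, (2,2): W

Label each position W (a win for the player to move) or L (a loss). A position with no legal move is L; any other position is W exactly when some move reaches an L, and L when every move reaches a W.
No move ever increases a pile, so every position that can arise here has a ≤ 3 and b ≤ 2; it is enough to label the cells with 0 ≤ a ≤ 3 and 0 ≤ b ≤ 2.
Every move lowers a or b (never raises either), so fill the grid row by row in increasing a, and left to right within a row: each cell's successors are then already labelled.
      b=0  b=1  b=2
a=0:    L    L    L
a=1:    W    W    W
a=2:    W    W    W
a=3:    L    L    L
Cells with no legal move (terminal, hence L): (0,0), (0,1), (0,2).
The remaining L cells, each justified by listing all of its moves:
(3,0): moves to (2,0)(W), (1,0)(W); every one is W ⇒ L
(3,1): moves to (2,1)(W), (1,1)(W), (2,0)(W); every one is W ⇒ L
(3,2): moves to (2,2)(W), (1,2)(W), (2,1)(W); every one is W ⇒ L
Every other cell has at least one move into one of the L cells above, so it is W.
(3,1): one of the L cells justified above, so L
(2,2): the move to (0,2) reaches an L cell, so W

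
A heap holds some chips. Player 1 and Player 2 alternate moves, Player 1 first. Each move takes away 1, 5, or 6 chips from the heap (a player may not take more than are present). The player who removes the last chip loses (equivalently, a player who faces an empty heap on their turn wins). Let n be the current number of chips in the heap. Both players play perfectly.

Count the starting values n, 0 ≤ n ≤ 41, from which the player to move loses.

12

Label each position W (a win for the player to move) or L (a loss). A position with no legal move is W; any other position is W exactly when some move reaches an L, and L when every move reaches a W.
n=0: no move; the opponent has just taken the last chip and therefore loses → W
n=1: only reaches 0(W), which is W → L
n=2: reaches L-position 1 → W
n=3: only reaches 2(W), which is W → L
n=4: reaches L-position 3 → W
n=5: only reaches 4(W), 0(W), all W → L
n=6: reaches L-position 5 → W
n=7: reaches L-position 1 → W
n=8: reaches L-position 3 → W
n=9: reaches L-position 3 → W
n=10: reaches L-position 5 → W
n=11: reaches L-position 5 → W
n=12: only reaches 11(W), 7(W), 6(W), all W → L
n=13: reaches L-position 12 → W
n=14: only reaches 13(W), 9(W), 8(W), all W → L
n=15: reaches L-position 14 → W
n=16: only reaches 15(W), 11(W), 10(W), all W → L
n=17: reaches L-position 16 → W
n=18: reaches L-position 12 → W
n=19: reaches L-position 14 → W
n=20: reaches L-position 14 → W
n=21: reaches L-position 16 → W
n=22: reaches L-position 16 → W
n=23: only reaches 22(W), 18(W), 17(W), all W → L
n=24: reaches L-position 23 → W
n=25: only reaches 24(W), 20(W), 19(W), all W → L
n=26: reaches L-position 25 → W
n=27: only reaches 26(W), 22(W), 21(W), all W → L
n=28: reaches L-position 27 → W
n=29: reaches L-position 23 → W
n=30: reaches L-position 25 → W
n=31: reaches L-position 25 → W
n=32: reaches L-position 27 → W
n=33: reaches L-position 27 → W
n=34: only reaches 33(W), 29(W), 28(W), all W → L
n=35: reaches L-position 34 → W
n=36: only reaches 35(W), 31(W), 30(W), all W → L
n=37: reaches L-position 36 → W
n=38: only reaches 37(W), 33(W), 32(W), all W → L
n=39: reaches L-position 38 → W
n=40: reaches L-position 34 → W
n=41: reaches L-position 36 → W
L entries with 0 ≤ n ≤ 41: n = 1, 3, 5, 12, 14, 16, 23, 25, 27, 34, 36, 38; that makes 12.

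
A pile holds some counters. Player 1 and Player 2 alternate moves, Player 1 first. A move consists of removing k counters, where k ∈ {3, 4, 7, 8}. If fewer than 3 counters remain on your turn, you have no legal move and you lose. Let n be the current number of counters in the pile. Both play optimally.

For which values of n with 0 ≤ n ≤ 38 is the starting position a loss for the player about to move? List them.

Compute win/loss labels from the base case upward. A position with no move is L. Any other position is W if it can reach an L in one move, else L.
n=0: no move → L
n=1: no move → L
n=2: no move → L
n=3: W (go to 0, an L position)
n=4: W (go to 1, an L position)
n=5: W (go to 2, an L position)
n=6: W (go to 2, an L position)
n=7: W (go to 0, an L position)
n=8: W (go to 1, an L position)
n=9: W (go to 2, an L position)
n=10: W (go to 2, an L position)
n=11: L (options 8(W), 7(W), 4(W), 3(W) are all W)
n=12: L (options 9(W), 8(W), 5(W), 4(W) are all W)
n=13: L (options 10(W), 9(W), 6(W), 5(W) are all W)
n=14: W (go to 11, an L position)
n=15: W (go to 12, an L position)
n=16: W (go to 13, an L position)
n=17: W (go to 13, an L position)
n=18: W (go to 11, an L position)
n=19: W (go to 12, an L position)
n=20: W (go to 13, an L position)
n=21: W (go to 13, an L position)
n=22: L (options 19(W), 18(W), 15(W), 14(W) are all W)
n=23: L (options 20(W), 19(W), 16(W), 15(W) are all W)
n=24: L (options 21(W), 20(W), 17(W), 16(W) are all W)
n=25: W (go to 22, an L position)
n=26: W (go to 23, an L position)
n=27: W (go to 24, an L position)
n=28: W (go to 24, an L position)
n=29: W (go to 22, an L position)
n=30: W (go to 23, an L position)
n=31: W (go to 24, an L position)
n=32: W (go to 24, an L position)
n=33: L (options 30(W), 29(W), 26(W), 25(W) are all W)
n=34: L (options 31(W), 30(W), 27(W), 26(W) are all W)
n=35: L (options 32(W), 31(W), 28(W), 27(W) are all W)
n=36: W (go to 33, an L position)
n=37: W (go to 34, an L position)
n=38: W (go to 35, an L position)
The losing starting values of n are exactly the entries labelled L in this table (12 of them).

0, 1, 2, 11, 12, 13, 22, 23, 24, 33, 34, 35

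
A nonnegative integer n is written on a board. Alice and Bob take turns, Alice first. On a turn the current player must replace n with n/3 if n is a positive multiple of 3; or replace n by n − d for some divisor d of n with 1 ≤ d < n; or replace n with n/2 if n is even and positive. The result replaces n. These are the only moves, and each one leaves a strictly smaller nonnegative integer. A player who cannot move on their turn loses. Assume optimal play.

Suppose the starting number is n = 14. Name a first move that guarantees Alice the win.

Build the W/L table. Terminal = L. A non-terminal position is W if it has a move to some L; otherwise it is L.
n=0: no move → L
n=1: no move → L
n=2: →1(L), so W
n=3: →1(L), so W
n=4: →2(W), 3(W) — all W, so L
n=5: →4(L), so W
n=6: →4(L), so W
n=7: →6(W) only, which is W, so L
n=8: →4(L), so W
n=9: →3(W), 6(W), 8(W) — all W, so L
n=10: →9(L), so W
n=11: →10(W) only, which is W, so L
n=12: →4(L), so W
n=13: →12(W) only, which is W, so L
n=14: →7(L), so W
From 14, the L positions reachable in one move are: 7, 13. Any move reaching one of these is winning.

Move to 7.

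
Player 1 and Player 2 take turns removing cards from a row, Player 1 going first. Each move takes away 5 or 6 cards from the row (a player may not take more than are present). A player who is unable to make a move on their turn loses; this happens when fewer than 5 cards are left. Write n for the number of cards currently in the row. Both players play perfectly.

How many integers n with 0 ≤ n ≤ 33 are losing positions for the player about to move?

Use the standard recursion: the mover loses at a terminal position; elsewhere, the mover wins exactly when some move hands the opponent an L position.
n=0: no move → L
n=1: no move → L
n=2: no move → L
n=3: no move → L
n=4: no move → L
n=5: W (go to 0, an L position)
n=6: W (go to 1, an L position)
n=7: W (go to 2, an L position)
n=8: W (go to 3, an L position)
n=9: W (go to 4, an L position)
n=10: W (go to 4, an L position)
n=11: L (options 6(W), 5(W) are all W)
n=12: L (options 7(W), 6(W) are all W)
n=13: L (options 8(W), 7(W) are all W)
n=14: L (options 9(W), 8(W) are all W)
n=15: L (options 10(W), 9(W) are all W)
n=16: W (go to 11, an L position)
n=17: W (go to 12, an L position)
n=18: W (go to 13, an L position)
n=19: W (go to 14, an L position)
n=20: W (go to 15, an L position)
n=21: W (go to 15, an L position)
n=22: L (options 17(W), 16(W) are all W)
n=23: L (options 18(W), 17(W) are all W)
n=24: L (options 19(W), 18(W) are all W)
n=25: L (options 20(W), 19(W) are all W)
n=26: L (options 21(W), 20(W) are all W)
n=27: W (go to 22, an L position)
n=28: W (go to 23, an L position)
n=29: W (go to 24, an L position)
n=30: W (go to 25, an L position)
n=31: W (go to 26, an L position)
n=32: W (go to 26, an L position)
n=33: L (options 28(W), 27(W) are all W)
L entries with 0 ≤ n ≤ 33: n = 0, 1, 2, 3, 4, 11, 12, 13, 14, 15, 22, 23, 24, 25, 26, 33; that makes 16.

16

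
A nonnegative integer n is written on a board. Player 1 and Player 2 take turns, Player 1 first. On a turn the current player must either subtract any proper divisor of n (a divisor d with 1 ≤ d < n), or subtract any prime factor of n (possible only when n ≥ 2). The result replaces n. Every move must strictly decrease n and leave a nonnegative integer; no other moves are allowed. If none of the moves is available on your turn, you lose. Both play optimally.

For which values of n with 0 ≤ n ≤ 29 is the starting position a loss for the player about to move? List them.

0, 1, 4, 9, 14, 20, 26

Label each position W (a win for the player to move) or L (a loss). A position with no legal move is L; any other position is W exactly when some move reaches an L, and L when every move reaches a W.
n=0: no move → L
n=1: no move → L
n=2: reaches L-position 0 → W
n=3: reaches L-position 0 → W
n=4: only reaches 2(W), 3(W), all W → L
n=5: reaches L-position 0 → W
n=6: reaches L-position 4 → W
n=7: reaches L-position 0 → W
n=8: reaches L-position 4 → W
n=9: only reaches 6(W), 8(W), all W → L
n=10: reaches L-position 9 → W
n=11: reaches L-position 0 → W
n=12: reaches L-position 9 → W
n=13: reaches L-position 0 → W
n=14: only reaches 7(W), 12(W), 13(W), all W → L
n=15: reaches L-position 14 → W
n=16: reaches L-position 14 → W
n=17: reaches L-position 0 → W
n=18: reaches L-position 9 → W
n=19: reaches L-position 0 → W
n=20: only reaches 10(W), 15(W), 16(W), 18(W), 19(W), all W → L
n=21: reaches L-position 14 → W
n=22: reaches L-position 20 → W
n=23: reaches L-position 0 → W
n=24: reaches L-position 20 → W
n=25: reaches L-position 20 → W
n=26: only reaches 13(W), 24(W), 25(W), all W → L
n=27: reaches L-position 26 → W
n=28: reaches L-position 14 → W
n=29: reaches L-position 0 → W
Reading off the rows marked L gives the requested list; there are 7 such values of n.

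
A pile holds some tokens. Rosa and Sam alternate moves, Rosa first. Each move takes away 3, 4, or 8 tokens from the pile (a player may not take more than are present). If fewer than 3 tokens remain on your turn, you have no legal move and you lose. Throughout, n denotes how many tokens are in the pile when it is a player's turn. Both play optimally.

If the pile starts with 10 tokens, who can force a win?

Work bottom-up. With no move the player to move loses. Otherwise the position is W if at least one move leads to an L position for the opponent, and L if every move leads to a W.
n=0: no move → L
n=1: no move → L
n=2: no move → L
n=3: →0(L), so W
n=4: →1(L), so W
n=5: →2(L), so W
n=6: →2(L), so W
n=7: →4(W), 3(W) — all W, so L
n=8: →0(L), so W
n=9: →1(L), so W
n=10: →7(L), so W
The starting position 10 is W: Rosa should remove 3, leaving 7, handing over an L position.

Rosa wins.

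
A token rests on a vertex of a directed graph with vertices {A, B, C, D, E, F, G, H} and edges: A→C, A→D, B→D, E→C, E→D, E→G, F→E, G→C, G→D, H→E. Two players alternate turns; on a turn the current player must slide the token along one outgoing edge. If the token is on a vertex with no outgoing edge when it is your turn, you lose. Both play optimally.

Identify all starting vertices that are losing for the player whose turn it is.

C, D, F, H

Build the W/L table. Terminal = L. A non-terminal position is W if it has a move to some L; otherwise it is L.
Every edge goes from a vertex to one that appears earlier in the order D, C, G, E, F, H, A, B, so processing vertices in that order labels each vertex after all of its successors.
D: no outgoing edge → L
C: no outgoing edge → L
G: →C(L), so W
E: →C(L), so W
F: →E(W) only, which is W, so L
H: →E(W) only, which is W, so L
A: →C(L), so W
B: →D(L), so W
The losing starting vertices are exactly the entries labelled L in this table (4 of them).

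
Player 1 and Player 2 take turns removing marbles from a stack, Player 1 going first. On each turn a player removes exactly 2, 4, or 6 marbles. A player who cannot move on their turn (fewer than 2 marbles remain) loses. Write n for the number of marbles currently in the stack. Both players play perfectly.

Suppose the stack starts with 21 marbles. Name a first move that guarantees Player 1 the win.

Remove 4, leaving 17.

Positions with no move are L. A position that does have a move is losing for the player to move precisely when every available move leads to a winning position for the opponent. Fill in the labels:
n=0: no move → L
n=1: no move → L
n=2: →0(L), so W
n=3: →1(L), so W
n=4: →0(L), so W
n=5: →1(L), so W
n=6: →0(L), so W
n=7: →1(L), so W
n=8: →6(W), 4(W), 2(W) — all W, so L
n=9: →7(W), 5(W), 3(W) — all W, so L
n=10: →8(L), so W
n=11: →9(L), so W
n=12: →8(L), so W
n=13: →9(L), so W
n=14: →8(L), so W
n=15: →9(L), so W
n=16: →14(W), 12(W), 10(W) — all W, so L
n=17: →15(W), 13(W), 11(W) — all W, so L
n=18: →16(L), so W
n=19: →17(L), so W
n=20: →16(L), so W
n=21: →17(L), so W
From 21, the L positions reachable in one move are: 17.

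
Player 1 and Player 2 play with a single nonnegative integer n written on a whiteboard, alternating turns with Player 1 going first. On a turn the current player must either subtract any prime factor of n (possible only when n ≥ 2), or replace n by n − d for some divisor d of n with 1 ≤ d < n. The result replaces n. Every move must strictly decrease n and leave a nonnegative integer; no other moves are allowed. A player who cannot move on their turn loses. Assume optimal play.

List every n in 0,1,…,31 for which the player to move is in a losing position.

Build the W/L table. Terminal = L. A non-terminal position is W if it has a move to some L; otherwise it is L.
n=0: no move → L
n=1: no move → L
n=2: W (go to 0, an L position)
n=3: W (go to 0, an L position)
n=4: L (options 2(W), 3(W) are all W)
n=5: W (go to 0, an L position)
n=6: W (go to 4, an L position)
n=7: W (go to 0, an L position)
n=8: W (go to 4, an L position)
n=9: L (options 6(W), 8(W) are all W)
n=10: W (go to 9, an L position)
n=11: W (go to 0, an L position)
n=12: W (go to 9, an L position)
n=13: W (go to 0, an L position)
n=14: L (options 7(W), 12(W), 13(W) are all W)
n=15: W (go to 14, an L position)
n=16: W (go to 14, an L position)
n=17: W (go to 0, an L position)
n=18: W (go to 9, an L position)
n=19: W (go to 0, an L position)
n=20: L (options 10(W), 15(W), 16(W), 18(W), 19(W) are all W)
n=21: W (go to 14, an L position)
n=22: W (go to 20, an L position)
n=23: W (go to 0, an L position)
n=24: W (go to 20, an L position)
n=25: W (go to 20, an L position)
n=26: L (options 13(W), 24(W), 25(W) are all W)
n=27: W (go to 26, an L position)
n=28: W (go to 14, an L position)
n=29: W (go to 0, an L position)
n=30: W (go to 20, an L position)
n=31: W (go to 0, an L position)
The losing starting values of n are exactly the entries labelled L in this table (7 of them).

0, 1, 4, 9, 14, 20, 26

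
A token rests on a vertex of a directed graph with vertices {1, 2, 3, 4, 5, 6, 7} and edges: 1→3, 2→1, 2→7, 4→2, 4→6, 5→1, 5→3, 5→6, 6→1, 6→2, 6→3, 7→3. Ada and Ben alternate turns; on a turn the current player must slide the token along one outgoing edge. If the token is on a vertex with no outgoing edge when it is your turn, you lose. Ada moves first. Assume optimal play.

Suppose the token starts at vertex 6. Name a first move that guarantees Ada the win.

Compute win/loss labels from the base case upward. A position with no move is L. Any other position is W if it can reach an L in one move, else L.
Every edge goes from a vertex to one that appears earlier in the order 3, 1, 7, 2, 6, 4, 5, so processing vertices in that order labels each vertex after all of its successors.
3: no outgoing edge → L
1: can move to 3, which is L ⇒ W
7: can move to 3, which is L ⇒ W
2: moves to 7(W), 1(W); every one is W ⇒ L
6: can move to 2, which is L ⇒ W
4: can move to 2, which is L ⇒ W
5: can move to 3, which is L ⇒ W
From 6, the L positions reachable in one move are: 2, 3. Any move reaching one of these is winning.

Move to 2.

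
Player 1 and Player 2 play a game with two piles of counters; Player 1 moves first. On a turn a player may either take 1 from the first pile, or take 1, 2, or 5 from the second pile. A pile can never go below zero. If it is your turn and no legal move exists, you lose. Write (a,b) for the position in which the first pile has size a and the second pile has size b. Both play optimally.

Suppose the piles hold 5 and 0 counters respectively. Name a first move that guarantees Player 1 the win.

Compute win/loss labels from the base case upward. A position with no move is L. Any other position is W if it can reach an L in one move, else L.
No move ever increases a pile, so every position that can arise here has a ≤ 5 and b ≤ 0; it is enough to label the cells with 0 ≤ a ≤ 5 and 0 ≤ b ≤ 0.
Every move lowers a or b (never raises either), so fill the grid row by row in increasing a, and left to right within a row: each cell's successors are then already labelled.
      b=0
a=0:    L
a=1:    W
a=2:    L
a=3:    W
a=4:    L
a=5:    W
Cells with no legal move (terminal, hence L): (0,0).
The remaining L cells, each justified by listing all of its moves:
(2,0): the only move is to (1,0)(W), a W ⇒ L
(4,0): the only move is to (3,0)(W), a W ⇒ L
Every other cell has at least one move into one of the L cells above, so it is W.
From (5,0), the L positions reachable in one move are: (4,0).

Move to (4,0).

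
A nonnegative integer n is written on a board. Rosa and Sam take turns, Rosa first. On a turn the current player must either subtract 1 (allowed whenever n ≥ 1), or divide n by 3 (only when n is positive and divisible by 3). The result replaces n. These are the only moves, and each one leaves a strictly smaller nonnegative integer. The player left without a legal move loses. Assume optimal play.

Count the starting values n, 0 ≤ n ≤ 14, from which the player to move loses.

7

Label each position W (a win for the player to move) or L (a loss). A position with no legal move is L; any other position is W exactly when some move reaches an L, and L when every move reaches a W.
n=0: no move → L
n=1: reaches L-position 0 → W
n=2: only reaches 1(W), which is W → L
n=3: reaches L-position 2 → W
n=4: only reaches 3(W), which is W → L
n=5: reaches L-position 4 → W
n=6: reaches L-position 2 → W
n=7: only reaches 6(W), which is W → L
n=8: reaches L-position 7 → W
n=9: only reaches 3(W), 8(W), all W → L
n=10: reaches L-position 9 → W
n=11: only reaches 10(W), which is W → L
n=12: reaches L-position 4 → W
n=13: only reaches 12(W), which is W → L
n=14: reaches L-position 13 → W
L entries with 0 ≤ n ≤ 14: n = 0, 2, 4, 7, 9, 11, 13; that makes 7.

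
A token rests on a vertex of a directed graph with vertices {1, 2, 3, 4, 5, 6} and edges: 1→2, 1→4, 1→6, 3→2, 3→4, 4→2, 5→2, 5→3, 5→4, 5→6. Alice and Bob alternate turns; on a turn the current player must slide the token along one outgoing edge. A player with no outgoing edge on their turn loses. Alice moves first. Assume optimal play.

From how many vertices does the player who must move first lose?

Use the standard recursion: the mover loses at a terminal position; elsewhere, the mover wins exactly when some move hands the opponent an L position.
Every edge goes from a vertex to one that appears earlier in the order 2, 6, 4, 3, 1, 5, so processing vertices in that order labels each vertex after all of its successors.
2: no outgoing edge → L
6: no outgoing edge → L
4: →2(L), so W
3: →2(L), so W
1: →6(L), so W
5: →6(L), so W
The L vertices are 2, 6; that is 2 in all.

2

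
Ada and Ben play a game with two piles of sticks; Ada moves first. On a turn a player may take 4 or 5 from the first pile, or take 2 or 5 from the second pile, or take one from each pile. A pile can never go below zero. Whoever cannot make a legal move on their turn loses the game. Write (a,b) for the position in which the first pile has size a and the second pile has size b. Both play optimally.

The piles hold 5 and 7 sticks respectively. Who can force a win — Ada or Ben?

Ada wins.

Classify positions by backward induction: terminal positions (no move available) are L. From any other position, the mover wins iff some move reaches an L.
No move ever increases a pile, so every position that can arise here has a ≤ 5 and b ≤ 7; it is enough to label the cells with 0 ≤ a ≤ 5 and 0 ≤ b ≤ 7.
Every move lowers a or b (never raises either), so fill the grid row by row in increasing a, and left to right within a row: each cell's successors are then already labelled.
      b=0  b=1  b=2  b=3  b=4  b=5  b=6  b=7
a=0:    L    L    W    W    L    W    W    L
a=1:    L    W    W    L    L    W    W    L
a=2:    L    W    W    L    W    W    L    L
a=3:    L    W    W    L    W    W    L    W
a=4:    W    W    L    L    W    W    L    W
a=5:    W    W    L    W    W    L    L    W
Cells with no legal move (terminal, hence L): (0,0), (0,1), (1,0), (2,0), (3,0).
The remaining L cells, each justified by listing all of its moves:
(0,4): only reaches (0,2)(W), which is W → L
(0,7): only reaches (0,5)(W), (0,2)(W), all W → L
(1,3): only reaches (1,1)(W), (0,2)(W), all W → L
(1,4): only reaches (1,2)(W), (0,3)(W), all W → L
(1,7): only reaches (1,5)(W), (1,2)(W), (0,6)(W), all W → L
(2,3): only reaches (2,1)(W), (1,2)(W), all W → L
(2,6): only reaches (2,4)(W), (2,1)(W), (1,5)(W), all W → L
(2,7): only reaches (2,5)(W), (2,2)(W), (1,6)(W), all W → L
(3,3): only reaches (3,1)(W), (2,2)(W), all W → L
(3,6): only reaches (3,4)(W), (3,1)(W), (2,5)(W), all W → L
(4,2): only reaches (0,2)(W), (4,0)(W), (3,1)(W), all W → L
(4,3): only reaches (0,3)(W), (4,1)(W), (3,2)(W), all W → L
(4,6): only reaches (0,6)(W), (4,4)(W), (4,1)(W), (3,5)(W), all W → L
(5,2): only reaches (1,2)(W), (0,2)(W), (5,0)(W), (4,1)(W), all W → L
(5,5): only reaches (1,5)(W), (0,5)(W), (5,3)(W), (5,0)(W), (4,4)(W), all W → L
(5,6): only reaches (1,6)(W), (0,6)(W), (5,4)(W), (5,1)(W), (4,5)(W), all W → L
Every other cell has at least one move into one of the L cells above, so it is W.
The starting position (5,7) is W: Ada should move to (1,7), handing over an L position.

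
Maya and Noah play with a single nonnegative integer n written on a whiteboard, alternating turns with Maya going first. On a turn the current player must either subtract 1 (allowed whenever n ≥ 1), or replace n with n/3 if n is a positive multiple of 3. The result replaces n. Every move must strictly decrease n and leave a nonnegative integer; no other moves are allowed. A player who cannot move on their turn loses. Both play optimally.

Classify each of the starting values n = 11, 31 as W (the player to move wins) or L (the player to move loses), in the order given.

Use the standard recursion: the mover loses at a terminal position; elsewhere, the mover wins exactly when some move hands the opponent an L position.
n=0: no move → L
n=1: reaches L-position 0 → W
n=2: only reaches 1(W), which is W → L
n=3: reaches L-position 2 → W
n=4: only reaches 3(W), which is W → L
n=5: reaches L-position 4 → W
n=6: reaches L-position 2 → W
n=7: only reaches 6(W), which is W → L
n=8: reaches L-position 7 → W
n=9: only reaches 3(W), 8(W), all W → L
n=10: reaches L-position 9 → W
n=11: only reaches 10(W), which is W → L
n=12: reaches L-position 4 → W
n=13: only reaches 12(W), which is W → L
n=14: reaches L-position 13 → W
n=15: only reaches 5(W), 14(W), all W → L
n=16: reaches L-position 15 → W
n=17: only reaches 16(W), which is W → L
n=18: reaches L-position 17 → W
n=19: only reaches 18(W), which is W → L
n=20: reaches L-position 19 → W
n=21: reaches L-position 7 → W
n=22: only reaches 21(W), which is W → L
n=23: reaches L-position 22 → W
n=24: only reaches 8(W), 23(W), all W → L
n=25: reaches L-position 24 → W
n=26: only reaches 25(W), which is W → L
n=27: reaches L-position 9 → W
n=28: only reaches 27(W), which is W → L
n=29: reaches L-position 28 → W
n=30: only reaches 10(W), 29(W), all W → L
n=31: reaches L-position 30 → W

11: L, 31: W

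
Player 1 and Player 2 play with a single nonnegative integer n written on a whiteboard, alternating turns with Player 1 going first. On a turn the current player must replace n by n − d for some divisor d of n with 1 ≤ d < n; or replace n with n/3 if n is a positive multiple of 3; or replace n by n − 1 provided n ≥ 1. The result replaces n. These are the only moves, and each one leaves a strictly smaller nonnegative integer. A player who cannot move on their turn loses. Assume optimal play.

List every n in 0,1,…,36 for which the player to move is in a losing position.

0, 2, 5, 7, 9, 11, 13, 16, 19, 23, 25, 28, 31, 34

Classify positions by backward induction: terminal positions (no move available) are L. From any other position, the mover wins iff some move reaches an L.
n=0: no move → L
n=1: W (go to 0, an L position)
n=2: L (sole option 1(W) is W)
n=3: W (go to 2, an L position)
n=4: W (go to 2, an L position)
n=5: L (sole option 4(W) is W)
n=6: W (go to 2, an L position)
n=7: L (sole option 6(W) is W)
n=8: W (go to 7, an L position)
n=9: L (options 3(W), 6(W), 8(W) are all W)
n=10: W (go to 5, an L position)
n=11: L (sole option 10(W) is W)
n=12: W (go to 9, an L position)
n=13: L (sole option 12(W) is W)
n=14: W (go to 7, an L position)
n=15: W (go to 5, an L position)
n=16: L (options 8(W), 12(W), 14(W), 15(W) are all W)
n=17: W (go to 16, an L position)
n=18: W (go to 9, an L position)
n=19: L (sole option 18(W) is W)
n=20: W (go to 16, an L position)
n=21: W (go to 7, an L position)
n=22: W (go to 11, an L position)
n=23: L (sole option 22(W) is W)
n=24: W (go to 16, an L position)
n=25: L (options 20(W), 24(W) are all W)
n=26: W (go to 13, an L position)
n=27: W (go to 9, an L position)
n=28: L (options 14(W), 21(W), 24(W), 26(W), 27(W) are all W)
n=29: W (go to 28, an L position)
n=30: W (go to 25, an L position)
n=31: L (sole option 30(W) is W)
n=32: W (go to 16, an L position)
n=33: W (go to 11, an L position)
n=34: L (options 17(W), 32(W), 33(W) are all W)
n=35: W (go to 28, an L position)
n=36: W (go to 34, an L position)
Reading off the rows marked L gives the requested list; there are 14 such values of n.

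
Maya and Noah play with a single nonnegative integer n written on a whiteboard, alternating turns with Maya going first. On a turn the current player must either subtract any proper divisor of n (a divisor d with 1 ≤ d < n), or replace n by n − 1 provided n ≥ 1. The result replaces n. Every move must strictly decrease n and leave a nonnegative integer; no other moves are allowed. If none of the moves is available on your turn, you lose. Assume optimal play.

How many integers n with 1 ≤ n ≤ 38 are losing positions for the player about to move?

18

Label each position W (a win for the player to move) or L (a loss). A position with no legal move is L; any other position is W exactly when some move reaches an L, and L when every move reaches a W.
n=0: no move → L
n=1: can move to 0, which is L ⇒ W
n=2: the only move is to 1(W), a W ⇒ L
n=3: can move to 2, which is L ⇒ W
n=4: can move to 2, which is L ⇒ W
n=5: the only move is to 4(W), a W ⇒ L
n=6: can move to 5, which is L ⇒ W
n=7: the only move is to 6(W), a W ⇒ L
n=8: can move to 7, which is L ⇒ W
n=9: moves to 6(W), 8(W); every one is W ⇒ L
n=10: can move to 5, which is L ⇒ W
n=11: the only move is to 10(W), a W ⇒ L
n=12: can move to 9, which is L ⇒ W
n=13: the only move is to 12(W), a W ⇒ L
n=14: can move to 7, which is L ⇒ W
n=15: moves to 10(W), 12(W), 14(W); every one is W ⇒ L
n=16: can move to 15, which is L ⇒ W
n=17: the only move is to 16(W), a W ⇒ L
n=18: can move to 9, which is L ⇒ W
n=19: the only move is to 18(W), a W ⇒ L
n=20: can move to 15, which is L ⇒ W
n=21: moves to 14(W), 18(W), 20(W); every one is W ⇒ L
n=22: can move to 11, which is L ⇒ W
n=23: the only move is to 22(W), a W ⇒ L
n=24: can move to 21, which is L ⇒ W
n=25: moves to 20(W), 24(W); every one is W ⇒ L
n=26: can move to 13, which is L ⇒ W
n=27: moves to 18(W), 24(W), 26(W); every one is W ⇒ L
n=28: can move to 21, which is L ⇒ W
n=29: the only move is to 28(W), a W ⇒ L
n=30: can move to 15, which is L ⇒ W
n=31: the only move is to 30(W), a W ⇒ L
n=32: can move to 31, which is L ⇒ W
n=33: moves to 22(W), 30(W), 32(W); every one is W ⇒ L
n=34: can move to 17, which is L ⇒ W
n=35: moves to 28(W), 30(W), 34(W); every one is W ⇒ L
n=36: can move to 27, which is L ⇒ W
n=37: the only move is to 36(W), a W ⇒ L
n=38: can move to 19, which is L ⇒ W
L entries with 1 ≤ n ≤ 38 (n=0 is outside the asked range and is not counted): n = 2, 5, 7, 9, 11, 13, 15, 17, 19, 21, 23, 25, 27, 29, 31, 33, 35, 37; that makes 18.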